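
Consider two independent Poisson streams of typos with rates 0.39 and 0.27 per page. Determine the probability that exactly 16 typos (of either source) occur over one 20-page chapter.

Independent Poisson processes superpose: combined rate λ = 0.39 + 0.27 = 0.66 per page.
Over the interval, μ = 0.66 × 20 = 13.2 (a 20-page chapter = 20 pages).
P(N = 16) = e^(−13.2) · 13.2^16/16! ≈ 0.0751.

0.0751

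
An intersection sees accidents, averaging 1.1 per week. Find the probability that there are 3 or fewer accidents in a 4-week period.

Over the interval, μ = 1.1 × 4 = 4.4 (a 4-week period = 4 weeks).
P(N ≤ 3) = Σ_{j=0}^{3} e^(−μ) μ^j/j! ≈ 0.3594.

0.3594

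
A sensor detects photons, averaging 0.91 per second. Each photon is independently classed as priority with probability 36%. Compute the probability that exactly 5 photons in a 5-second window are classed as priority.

0.0191

Thinning: the photons that are classed as priority themselves form a Poisson process with rate 0.36 × 0.91 = 0.3276 per second.
Over the interval, μ = 0.3276 × 5 = 1.638 (a 5-second window = 5 seconds).
P(N = 5) = e^(−1.638) · 1.638^5/5! ≈ 0.0191.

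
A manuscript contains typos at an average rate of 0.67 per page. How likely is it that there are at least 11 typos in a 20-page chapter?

0.7811

Over the interval, μ = 0.67 × 20 = 13.4 (a 20-page chapter = 20 pages).
P(N ≥ 11) = 1 − P(N ≤ 10) = 1 − Σ_{j=0}^{10} e^(−μ) μ^j/j! ≈ 0.7811.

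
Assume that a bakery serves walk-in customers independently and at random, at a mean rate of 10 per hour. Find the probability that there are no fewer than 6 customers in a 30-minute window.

0.3840

Over the interval, μ = 10 × 0.5 = 5 (a 30-minute window = 0.5 hours).
P(N ≥ 6) = 1 − P(N ≤ 5) = 1 − Σ_{j=0}^{5} e^(−μ) μ^j/j! ≈ 0.3840.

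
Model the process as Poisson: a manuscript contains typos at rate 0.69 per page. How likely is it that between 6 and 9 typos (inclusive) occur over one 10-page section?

Over the interval, μ = 0.69 × 10 = 6.9 (a 10-page section = 10 pages).
P(6 ≤ N ≤ 9) = Σ_{j=6}^{9} e^(−6.9) · 6.9^j/j! ≈ 0.5268.

0.5268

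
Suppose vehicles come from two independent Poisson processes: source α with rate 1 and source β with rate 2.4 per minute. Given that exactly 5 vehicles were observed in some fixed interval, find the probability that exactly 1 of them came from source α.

0.3651

Given the total, each event is independently from source α with probability p = λ_α/(λ_α+λ_β) = 1/3.4 ≈ 0.2941.
So K ~ Binomial(5, 1/3.4): P(K = 1) = C(5,1) · (1/3.4)^1 · (2.4/3.4)^4 ≈ 0.3651.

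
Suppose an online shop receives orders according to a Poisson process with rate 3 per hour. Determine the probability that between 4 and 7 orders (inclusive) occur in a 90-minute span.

Over the interval, μ = 3 × 1.5 = 4.5 (a 90-minute span = 1.5 hours).
P(4 ≤ N ≤ 7) = Σ_{j=4}^{7} e^(−4.5) · 4.5^j/j! ≈ 0.5711.

0.5711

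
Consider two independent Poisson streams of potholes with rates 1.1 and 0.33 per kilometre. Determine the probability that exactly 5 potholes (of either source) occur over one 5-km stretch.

Independent Poisson processes superpose: combined rate λ = 1.1 + 0.33 = 1.43 per kilometre.
Over the interval, μ = 1.43 × 5 = 7.15 (a 5-km stretch = 5 kilometres).
P(N = 5) = e^(−7.15) · 7.15^5/5! ≈ 0.1222.

0.1222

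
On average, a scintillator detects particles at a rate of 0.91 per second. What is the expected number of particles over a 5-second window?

4.55

E[N] = λt = 0.91 × 5 = 4.55 (a 5-second window = 5 seconds).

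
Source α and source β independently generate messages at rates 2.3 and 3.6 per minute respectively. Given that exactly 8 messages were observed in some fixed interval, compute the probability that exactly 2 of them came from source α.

Given the total, each event is independently from source α with probability p = λ_α/(λ_α+λ_β) = 2.3/5.9 ≈ 0.3898.
So K ~ Binomial(8, 2.3/5.9): P(K = 2) = C(8,2) · (2.3/5.9)^2 · (3.6/5.9)^6 ≈ 0.2196.

0.2196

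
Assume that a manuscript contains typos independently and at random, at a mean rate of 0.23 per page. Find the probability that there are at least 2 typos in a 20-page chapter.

0.9437

Over the interval, μ = 0.23 × 20 = 4.6 (a 20-page chapter = 20 pages).
P(N ≥ 2) = 1 − P(N ≤ 1) = 1 − Σ_{j=0}^{1} e^(−μ) μ^j/j! ≈ 0.9437.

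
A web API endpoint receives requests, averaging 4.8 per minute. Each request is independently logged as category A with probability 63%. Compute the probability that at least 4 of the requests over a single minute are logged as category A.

Thinning: the requests that are logged as category A themselves form a Poisson process with rate 0.63 × 4.8 = 3.024 per minute.
So μ = 3.024.
P(N ≥ 4) = 1 − P(N ≤ 3) ≈ 0.3581.

0.3581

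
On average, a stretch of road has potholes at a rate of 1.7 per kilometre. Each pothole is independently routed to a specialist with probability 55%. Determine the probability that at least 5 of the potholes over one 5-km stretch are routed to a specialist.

0.5008

Thinning: the potholes that are routed to a specialist themselves form a Poisson process with rate 0.55 × 1.7 = 0.935 per kilometre.
Over the interval, μ = 0.935 × 5 = 4.675 (a 5-km stretch = 5 kilometres).
P(N ≥ 5) = 1 − P(N ≤ 4) ≈ 0.5008.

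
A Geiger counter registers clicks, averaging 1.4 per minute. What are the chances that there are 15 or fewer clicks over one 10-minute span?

0.6694

Over the interval, μ = 1.4 × 10 = 14 (a 10-minute span = 10 minutes).
P(N ≤ 15) = Σ_{j=0}^{15} e^(−μ) μ^j/j! ≈ 0.6694.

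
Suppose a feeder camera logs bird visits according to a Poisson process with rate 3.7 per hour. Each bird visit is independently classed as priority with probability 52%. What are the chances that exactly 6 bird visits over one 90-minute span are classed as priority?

Thinning: the bird visits that are classed as priority themselves form a Poisson process with rate 0.52 × 3.7 = 1.924 per hour.
Over the interval, μ = 1.924 × 1.5 = 2.886 (a 90-minute span = 1.5 hours).
P(N = 6) = e^(−2.886) · 2.886^6/6! ≈ 0.0448.

0.0448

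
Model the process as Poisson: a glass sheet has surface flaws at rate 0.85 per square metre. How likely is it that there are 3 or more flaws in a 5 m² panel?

Over the interval, μ = 0.85 × 5 = 4.25 (a 5 m² panel = 5 square metres).
P(N ≥ 3) = 1 − P(N ≤ 2) = 1 − Σ_{j=0}^{2} e^(−μ) μ^j/j! ≈ 0.7963.

0.7963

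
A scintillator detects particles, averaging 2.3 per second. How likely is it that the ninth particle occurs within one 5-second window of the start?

0.8094

Over the interval, μ = 2.3 × 5 = 11.5 (a 5-second window = 5 seconds).
The ninth arrival falls in the interval iff at least 9 events occur there: P(S_9 ≤ t) = P(N ≥ 9) = 1 − P(N ≤ 8) ≈ 0.8094.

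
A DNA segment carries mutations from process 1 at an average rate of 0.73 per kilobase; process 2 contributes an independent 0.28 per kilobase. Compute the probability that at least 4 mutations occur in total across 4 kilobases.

0.5743

Independent Poisson processes superpose: combined rate λ = 0.73 + 0.28 = 1.01 per kilobase.
Over the interval, μ = 1.01 × 4 = 4.04 (4 kilobases).
P(N ≥ 4) = 1 − P(N ≤ 3) ≈ 0.5743.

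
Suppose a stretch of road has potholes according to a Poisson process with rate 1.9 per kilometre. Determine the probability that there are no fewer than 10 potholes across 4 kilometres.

0.2351

Over the interval, μ = 1.9 × 4 = 7.6 (4 kilometres).
P(N ≥ 10) = 1 − P(N ≤ 9) = 1 − Σ_{j=0}^{9} e^(−μ) μ^j/j! ≈ 0.2351.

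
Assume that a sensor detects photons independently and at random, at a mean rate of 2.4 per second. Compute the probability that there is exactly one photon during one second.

0.2177

With mean μ = 2.4 per second,
P(N = 1) = e^(−μ) μ^1/1! = e^(−2.4) · 2.4^1/1 ≈ 0.2177.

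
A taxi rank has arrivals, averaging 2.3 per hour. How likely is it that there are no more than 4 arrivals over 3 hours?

0.1823

Over the interval, μ = 2.3 × 3 = 6.9 (3 hours).
P(N ≤ 4) = Σ_{j=0}^{4} e^(−μ) μ^j/j! ≈ 0.1823.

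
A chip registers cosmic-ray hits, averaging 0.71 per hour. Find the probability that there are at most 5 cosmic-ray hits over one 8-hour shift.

0.4983

Over the interval, μ = 0.71 × 8 = 5.68 (an 8-hour shift = 8 hours).
P(N ≤ 5) = Σ_{j=0}^{5} e^(−μ) μ^j/j! ≈ 0.4983.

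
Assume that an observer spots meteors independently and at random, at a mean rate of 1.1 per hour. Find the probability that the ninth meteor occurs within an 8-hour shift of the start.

Over the interval, μ = 1.1 × 8 = 8.8 (an 8-hour shift = 8 hours).
The ninth arrival falls in the interval iff at least 9 events occur there: P(S_9 ≤ t) = P(N ≥ 9) = 1 − P(N ≤ 8) ≈ 0.5177.

0.5177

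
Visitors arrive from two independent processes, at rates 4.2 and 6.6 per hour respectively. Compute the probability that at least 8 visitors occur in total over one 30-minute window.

Independent Poisson processes superpose: combined rate λ = 4.2 + 6.6 = 10.8 per hour.
Over the interval, μ = 10.8 × 0.5 = 5.4 (a 30-minute window = 0.5 hours).
P(N ≥ 8) = 1 − P(N ≤ 7) ≈ 0.1783.

0.1783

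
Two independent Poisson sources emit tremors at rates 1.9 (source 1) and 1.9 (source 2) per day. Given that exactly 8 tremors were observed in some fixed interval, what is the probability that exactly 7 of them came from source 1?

Given the total, each event is independently from source 1 with probability p = λ_1/(λ_1+λ_2) = 1.9/3.8 = 0.5000.
So K ~ Binomial(8, 1.9/3.8): P(K = 7) = C(8,7) · (1.9/3.8)^7 · (1.9/3.8)^1 ≈ 0.0312.

0.0312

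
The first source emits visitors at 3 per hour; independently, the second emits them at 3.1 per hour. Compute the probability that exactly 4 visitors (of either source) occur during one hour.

0.1294

Independent Poisson processes superpose: combined rate λ = 3 + 3.1 = 6.1 per hour.
So μ = 6.1.
P(N = 4) = e^(−6.1) · 6.1^4/4! ≈ 0.1294.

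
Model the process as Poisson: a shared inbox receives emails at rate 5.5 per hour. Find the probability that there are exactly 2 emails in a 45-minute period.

Over the interval, μ = 5.5 × 0.75 = 4.125 (a 45-minute period = 0.75 hours).
P(N = 2) = e^(−μ) μ^2/2! = e^(−4.125) · 4.125^2/2 ≈ 0.1375.

0.1375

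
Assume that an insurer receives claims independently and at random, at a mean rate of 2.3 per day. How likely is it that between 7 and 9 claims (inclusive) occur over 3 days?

0.3758

Over the interval, μ = 2.3 × 3 = 6.9 (3 days).
P(7 ≤ N ≤ 9) = Σ_{j=7}^{9} e^(−6.9) · 6.9^j/j! ≈ 0.3758.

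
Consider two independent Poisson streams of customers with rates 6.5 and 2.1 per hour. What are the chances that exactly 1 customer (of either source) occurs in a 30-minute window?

0.0583

Independent Poisson processes superpose: combined rate λ = 6.5 + 2.1 = 8.6 per hour.
Over the interval, μ = 8.6 × 0.5 = 4.3 (a 30-minute window = 0.5 hours).
P(N = 1) = e^(−4.3) · 4.3^1/1! ≈ 0.0583.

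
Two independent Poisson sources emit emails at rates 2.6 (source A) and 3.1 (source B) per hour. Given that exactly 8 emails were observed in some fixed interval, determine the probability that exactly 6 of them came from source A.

0.0746

Given the total, each event is independently from source A with probability p = λ_A/(λ_A+λ_B) = 2.6/5.7 ≈ 0.4561.
So K ~ Binomial(8, 2.6/5.7): P(K = 6) = C(8,6) · (2.6/5.7)^6 · (3.1/5.7)^2 ≈ 0.0746.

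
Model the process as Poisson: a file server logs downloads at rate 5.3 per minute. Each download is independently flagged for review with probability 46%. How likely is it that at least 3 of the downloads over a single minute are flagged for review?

Thinning: the downloads that are flagged for review themselves form a Poisson process with rate 0.46 × 5.3 = 2.438 per minute.
So μ = 2.438.
P(N ≥ 3) = 1 − P(N ≤ 2) ≈ 0.4402.

0.4402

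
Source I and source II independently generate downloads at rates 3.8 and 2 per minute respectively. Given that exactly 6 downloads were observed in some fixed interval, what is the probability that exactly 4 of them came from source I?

0.3286

Given the total, each event is independently from source I with probability p = λ_I/(λ_I+λ_II) = 3.8/5.8 ≈ 0.6552.
So K ~ Binomial(6, 3.8/5.8): P(K = 4) = C(6,4) · (3.8/5.8)^4 · (2/5.8)^2 ≈ 0.3286.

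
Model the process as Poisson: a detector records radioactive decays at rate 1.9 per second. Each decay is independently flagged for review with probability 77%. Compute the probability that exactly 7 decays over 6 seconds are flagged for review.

Thinning: the decays that are flagged for review themselves form a Poisson process with rate 0.77 × 1.9 = 1.463 per second.
Over the interval, μ = 1.463 × 6 = 8.778 (6 seconds).
P(N = 7) = e^(−8.778) · 8.778^7/7! ≈ 0.1228.

0.1228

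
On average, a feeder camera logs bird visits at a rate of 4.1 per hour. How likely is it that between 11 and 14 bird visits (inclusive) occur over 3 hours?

Over the interval, μ = 4.1 × 3 = 12.3 (3 hours).
P(11 ≤ N ≤ 14) = Σ_{j=11}^{14} e^(−12.3) · 12.3^j/j! ≈ 0.4276.

0.4276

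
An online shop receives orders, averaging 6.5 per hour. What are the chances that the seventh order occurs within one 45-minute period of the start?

Over the interval, μ = 6.5 × 0.75 = 4.875 (a 45-minute period = 0.75 hours).
The seventh arrival falls in the interval iff at least 7 events occur there: P(S_7 ≤ t) = P(N ≥ 7) = 1 − P(N ≤ 6) ≈ 0.2198.

0.2198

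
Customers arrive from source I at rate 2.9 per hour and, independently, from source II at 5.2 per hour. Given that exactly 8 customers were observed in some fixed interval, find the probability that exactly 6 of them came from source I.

0.0243

Given the total, each event is independently from source I with probability p = λ_I/(λ_I+λ_II) = 2.9/8.1 ≈ 0.3580.
So K ~ Binomial(8, 2.9/8.1): P(K = 6) = C(8,6) · (2.9/8.1)^6 · (5.2/8.1)^2 ≈ 0.0243.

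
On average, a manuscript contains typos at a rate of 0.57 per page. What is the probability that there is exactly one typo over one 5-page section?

Over the interval, μ = 0.57 × 5 = 2.85 (a 5-page section = 5 pages).
P(N = 1) = e^(−μ) μ^1/1! = e^(−2.85) · 2.85^1/1 ≈ 0.1649.

0.1649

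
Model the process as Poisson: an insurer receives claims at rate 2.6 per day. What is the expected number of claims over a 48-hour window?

5.2

E[N] = λt = 2.6 × 2 = 5.2 (a 48-hour window = 2 days).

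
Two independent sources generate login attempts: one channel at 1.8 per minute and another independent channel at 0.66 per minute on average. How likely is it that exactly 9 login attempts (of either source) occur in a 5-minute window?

Independent Poisson processes superpose: combined rate λ = 1.8 + 0.66 = 2.46 per minute.
Over the interval, μ = 2.46 × 5 = 12.3 (a 5-minute window = 5 minutes).
P(N = 9) = e^(−12.3) · 12.3^9/9! ≈ 0.0808.

0.0808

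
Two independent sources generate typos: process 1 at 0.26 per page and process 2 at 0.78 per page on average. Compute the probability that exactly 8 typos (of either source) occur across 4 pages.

Independent Poisson processes superpose: combined rate λ = 0.26 + 0.78 = 1.04 per page.
Over the interval, μ = 1.04 × 4 = 4.16 (4 pages).
P(N = 8) = e^(−4.16) · 4.16^8/8! ≈ 0.0347.

0.0347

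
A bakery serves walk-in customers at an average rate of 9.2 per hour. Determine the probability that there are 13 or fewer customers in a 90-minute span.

Over the interval, μ = 9.2 × 1.5 = 13.8 (a 90-minute span = 1.5 hours).
P(N ≤ 13) = Σ_{j=0}^{13} e^(−μ) μ^j/j! ≈ 0.4858.

0.4858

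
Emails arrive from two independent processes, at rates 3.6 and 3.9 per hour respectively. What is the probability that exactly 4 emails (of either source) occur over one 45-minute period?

Independent Poisson processes superpose: combined rate λ = 3.6 + 3.9 = 7.5 per hour.
Over the interval, μ = 7.5 × 0.75 = 5.625 (a 45-minute period = 0.75 hours).
P(N = 4) = e^(−5.625) · 5.625^4/4! ≈ 0.1504.

0.1504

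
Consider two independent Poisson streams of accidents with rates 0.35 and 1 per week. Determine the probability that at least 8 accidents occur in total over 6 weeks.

Independent Poisson processes superpose: combined rate λ = 0.35 + 1 = 1.35 per week.
Over the interval, μ = 1.35 × 6 = 8.1 (6 weeks).
P(N ≥ 8) = 1 − P(N ≤ 7) ≈ 0.5609.

0.5609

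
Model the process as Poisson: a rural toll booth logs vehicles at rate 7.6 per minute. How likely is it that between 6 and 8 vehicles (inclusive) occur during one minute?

With mean μ = 7.6 per minute,
P(6 ≤ N ≤ 8) = Σ_{j=6}^{8} e^(−7.6) · 7.6^j/j! ≈ 0.4175.

0.4175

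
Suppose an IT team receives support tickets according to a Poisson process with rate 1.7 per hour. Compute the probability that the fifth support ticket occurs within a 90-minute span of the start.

0.1156

Over the interval, μ = 1.7 × 1.5 = 2.55 (a 90-minute span = 1.5 hours).
The fifth arrival falls in the interval iff at least 5 events occur there: P(S_5 ≤ t) = P(N ≥ 5) = 1 − P(N ≤ 4) ≈ 0.1156.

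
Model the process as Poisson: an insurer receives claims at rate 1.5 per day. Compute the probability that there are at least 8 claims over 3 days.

Over the interval, μ = 1.5 × 3 = 4.5 (3 days).
P(N ≥ 8) = 1 − P(N ≤ 7) = 1 − Σ_{j=0}^{7} e^(−μ) μ^j/j! ≈ 0.0866.

0.0866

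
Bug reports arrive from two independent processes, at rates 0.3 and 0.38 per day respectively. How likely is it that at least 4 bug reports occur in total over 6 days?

0.5820

Independent Poisson processes superpose: combined rate λ = 0.3 + 0.38 = 0.68 per day.
Over the interval, μ = 0.68 × 6 = 4.08 (6 days).
P(N ≥ 4) = 1 − P(N ≤ 3) ≈ 0.5820.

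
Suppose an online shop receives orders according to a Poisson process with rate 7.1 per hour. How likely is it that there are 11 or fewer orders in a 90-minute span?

Over the interval, μ = 7.1 × 1.5 = 10.65 (a 90-minute span = 1.5 hours).
P(N ≤ 11) = Σ_{j=0}^{11} e^(−μ) μ^j/j! ≈ 0.6210.

0.6210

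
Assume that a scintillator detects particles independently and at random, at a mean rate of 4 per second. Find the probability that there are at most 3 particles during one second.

0.4335

With mean μ = 4 per second,
P(N ≤ 3) = Σ_{j=0}^{3} e^(−μ) μ^j/j! ≈ 0.4335.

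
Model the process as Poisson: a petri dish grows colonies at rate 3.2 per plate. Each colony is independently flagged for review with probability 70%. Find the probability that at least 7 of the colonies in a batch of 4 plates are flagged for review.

0.7896

Thinning: the colonies that are flagged for review themselves form a Poisson process with rate 0.7 × 3.2 = 2.24 per plate.
Over the interval, μ = 2.24 × 4 = 8.96 (a batch of 4 plates = 4 plates).
P(N ≥ 7) = 1 − P(N ≤ 6) ≈ 0.7896.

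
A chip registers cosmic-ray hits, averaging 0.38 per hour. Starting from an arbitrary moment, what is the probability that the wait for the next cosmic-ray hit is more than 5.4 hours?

The wait for the next event is exponential with rate λ = 0.38 per hour.
P(T > 5.4) = e^(−λt) = e^(−0.38 × 5.4) = e^(−2.052) ≈ 0.1285.

0.1285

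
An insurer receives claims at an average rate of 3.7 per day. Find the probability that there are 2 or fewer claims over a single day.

0.2854

With mean μ = 3.7 per day,
P(N ≤ 2) = Σ_{j=0}^{2} e^(−μ) μ^j/j! ≈ 0.2854.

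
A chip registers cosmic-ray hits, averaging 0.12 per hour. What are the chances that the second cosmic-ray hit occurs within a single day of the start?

Over the interval, μ = 0.12 × 24 = 2.88 (a day = 24 hours).
The second arrival falls in the interval iff at least 2 events occur there: P(S_2 ≤ t) = P(N ≥ 2) = 1 − P(N ≤ 1) ≈ 0.7822.

0.7822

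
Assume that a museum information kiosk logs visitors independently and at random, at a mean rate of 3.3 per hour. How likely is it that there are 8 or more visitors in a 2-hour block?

0.3419

Over the interval, μ = 3.3 × 2 = 6.6 (a 2-hour block = 2 hours).
P(N ≥ 8) = 1 − P(N ≤ 7) = 1 − Σ_{j=0}^{7} e^(−μ) μ^j/j! ≈ 0.3419.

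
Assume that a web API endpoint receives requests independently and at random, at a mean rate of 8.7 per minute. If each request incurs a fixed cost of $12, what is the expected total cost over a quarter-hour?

$1566

E[N] = 8.7 × 15 = 130.5 (a quarter-hour = 15 minutes); E[cost] = 130.5 × $12 = $1566.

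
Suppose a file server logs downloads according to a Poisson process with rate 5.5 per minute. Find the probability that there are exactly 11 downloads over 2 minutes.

Over the interval, μ = 5.5 × 2 = 11 (2 minutes).
P(N = 11) = e^(−μ) μ^11/11! = e^(−11) · 11^11/39916800 ≈ 0.1194.

0.1194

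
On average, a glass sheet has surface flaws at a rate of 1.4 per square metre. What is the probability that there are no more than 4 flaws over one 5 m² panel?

0.1730

Over the interval, μ = 1.4 × 5 = 7 (a 5 m² panel = 5 square metres).
P(N ≤ 4) = Σ_{j=0}^{4} e^(−μ) μ^j/j! ≈ 0.1730.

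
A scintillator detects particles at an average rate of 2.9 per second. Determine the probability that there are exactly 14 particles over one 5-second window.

0.1051

Over the interval, μ = 2.9 × 5 = 14.5 (a 5-second window = 5 seconds).
P(N = 14) = e^(−μ) μ^14/14! = e^(−14.5) · 14.5^14/87178291200 ≈ 0.1051.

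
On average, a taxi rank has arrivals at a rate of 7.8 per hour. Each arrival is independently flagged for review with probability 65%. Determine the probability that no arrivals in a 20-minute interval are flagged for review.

Thinning: the arrivals that are flagged for review themselves form a Poisson process with rate 0.65 × 7.8 = 5.07 per hour.
Over the interval, μ = 5.07 × 1/3 = 1.69 (a 20-minute interval = 1/3 hours).
P(N = 0) = e^(−1.69) · 1.69^0/0! ≈ 0.1845.

0.1845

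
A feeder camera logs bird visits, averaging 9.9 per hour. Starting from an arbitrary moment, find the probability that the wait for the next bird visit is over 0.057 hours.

The wait for the next event is exponential with rate λ = 9.9 per hour.
P(T > 0.057) = e^(−λt) = e^(−9.9 × 0.057) = e^(−0.5643) ≈ 0.5688.

0.5688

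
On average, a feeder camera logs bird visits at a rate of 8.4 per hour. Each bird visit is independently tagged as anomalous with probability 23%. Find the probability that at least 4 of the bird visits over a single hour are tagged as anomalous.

0.1308

Thinning: the bird visits that are tagged as anomalous themselves form a Poisson process with rate 0.23 × 8.4 = 1.932 per hour.
So μ = 1.932.
P(N ≥ 4) = 1 − P(N ≤ 3) ≈ 0.1308.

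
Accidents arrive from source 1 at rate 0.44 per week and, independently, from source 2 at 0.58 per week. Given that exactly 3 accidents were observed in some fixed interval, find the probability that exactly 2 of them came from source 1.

Given the total, each event is independently from source 1 with probability p = λ_1/(λ_1+λ_2) = 0.44/1.02 ≈ 0.4314.
So K ~ Binomial(3, 0.44/1.02): P(K = 2) = C(3,2) · (0.44/1.02)^2 · (0.58/1.02)^1 ≈ 0.3174.

0.3174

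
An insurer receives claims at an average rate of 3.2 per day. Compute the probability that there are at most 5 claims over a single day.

0.8946

With mean μ = 3.2 per day,
P(N ≤ 5) = Σ_{j=0}^{5} e^(−μ) μ^j/j! ≈ 0.8946.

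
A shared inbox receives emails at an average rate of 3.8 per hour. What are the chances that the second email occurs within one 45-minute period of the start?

0.7773

Over the interval, μ = 3.8 × 0.75 = 2.85 (a 45-minute period = 0.75 hours).
The second arrival falls in the interval iff at least 2 events occur there: P(S_2 ≤ t) = P(N ≥ 2) = 1 − P(N ≤ 1) ≈ 0.7773.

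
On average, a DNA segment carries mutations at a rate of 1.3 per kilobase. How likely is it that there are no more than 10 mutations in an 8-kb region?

Over the interval, μ = 1.3 × 8 = 10.4 (an 8-kb region = 8 kilobases).
P(N ≤ 10) = Σ_{j=0}^{10} e^(−μ) μ^j/j! ≈ 0.5331.

0.5331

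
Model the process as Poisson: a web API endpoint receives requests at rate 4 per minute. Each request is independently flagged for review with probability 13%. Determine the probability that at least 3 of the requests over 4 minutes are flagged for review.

0.3450

Thinning: the requests that are flagged for review themselves form a Poisson process with rate 0.13 × 4 = 0.52 per minute.
Over the interval, μ = 0.52 × 4 = 2.08 (4 minutes).
P(N ≥ 3) = 1 − P(N ≤ 2) ≈ 0.3450.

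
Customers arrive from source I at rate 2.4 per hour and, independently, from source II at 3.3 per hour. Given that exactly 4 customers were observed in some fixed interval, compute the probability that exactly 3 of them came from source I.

Given the total, each event is independently from source I with probability p = λ_I/(λ_I+λ_II) = 2.4/5.7 ≈ 0.4211.
So K ~ Binomial(4, 2.4/5.7): P(K = 3) = C(4,3) · (2.4/5.7)^3 · (3.3/5.7)^1 ≈ 0.1729.

0.1729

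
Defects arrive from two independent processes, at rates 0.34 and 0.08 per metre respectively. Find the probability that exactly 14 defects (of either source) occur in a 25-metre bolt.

0.0625

Independent Poisson processes superpose: combined rate λ = 0.34 + 0.08 = 0.42 per metre.
Over the interval, μ = 0.42 × 25 = 10.5 (a 25-metre bolt = 25 metres).
P(N = 14) = e^(−10.5) · 10.5^14/14! ≈ 0.0625.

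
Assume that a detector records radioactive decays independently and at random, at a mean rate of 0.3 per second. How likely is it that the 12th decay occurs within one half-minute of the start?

Over the interval, μ = 0.3 × 30 = 9 (a half-minute = 30 seconds).
The 12th arrival falls in the interval iff at least 12 events occur there: P(S_12 ≤ t) = P(N ≥ 12) = 1 − P(N ≤ 11) ≈ 0.1970.

0.1970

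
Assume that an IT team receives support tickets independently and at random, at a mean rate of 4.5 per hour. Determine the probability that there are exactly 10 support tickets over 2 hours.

Over the interval, μ = 4.5 × 2 = 9 (2 hours).
P(N = 10) = e^(−μ) μ^10/10! = e^(−9) · 9^10/3628800 ≈ 0.1186.

0.1186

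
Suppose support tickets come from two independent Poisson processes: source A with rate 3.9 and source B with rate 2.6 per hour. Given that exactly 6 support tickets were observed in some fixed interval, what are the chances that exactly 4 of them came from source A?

0.3110

Given the total, each event is independently from source A with probability p = λ_A/(λ_A+λ_B) = 3.9/6.5 = 0.6000.
So K ~ Binomial(6, 3.9/6.5): P(K = 4) = C(6,4) · (3.9/6.5)^4 · (2.6/6.5)^2 ≈ 0.3110.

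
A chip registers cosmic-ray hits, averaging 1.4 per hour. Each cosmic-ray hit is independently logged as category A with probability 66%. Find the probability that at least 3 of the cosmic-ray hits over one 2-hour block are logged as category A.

0.2823

Thinning: the cosmic-ray hits that are logged as category A themselves form a Poisson process with rate 0.66 × 1.4 = 0.924 per hour.
Over the interval, μ = 0.924 × 2 = 1.848 (a 2-hour block = 2 hours).
P(N ≥ 3) = 1 − P(N ≤ 2) ≈ 0.2823.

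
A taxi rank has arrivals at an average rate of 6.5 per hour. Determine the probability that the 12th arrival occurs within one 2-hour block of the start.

Over the interval, μ = 6.5 × 2 = 13 (a 2-hour block = 2 hours).
The 12th arrival falls in the interval iff at least 12 events occur there: P(S_12 ≤ t) = P(N ≥ 12) = 1 − P(N ≤ 11) ≈ 0.6468.

0.6468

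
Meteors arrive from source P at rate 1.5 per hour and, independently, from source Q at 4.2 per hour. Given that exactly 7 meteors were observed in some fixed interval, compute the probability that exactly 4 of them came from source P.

0.0672

Given the total, each event is independently from source P with probability p = λ_P/(λ_P+λ_Q) = 1.5/5.7 ≈ 0.2632.
So K ~ Binomial(7, 1.5/5.7): P(K = 4) = C(7,4) · (1.5/5.7)^4 · (4.2/5.7)^3 ≈ 0.0672.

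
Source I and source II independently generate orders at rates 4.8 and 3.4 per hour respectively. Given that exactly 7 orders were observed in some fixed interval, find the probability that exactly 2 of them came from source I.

0.0882

Given the total, each event is independently from source I with probability p = λ_I/(λ_I+λ_II) = 4.8/8.2 ≈ 0.5854.
So K ~ Binomial(7, 4.8/8.2): P(K = 2) = C(7,2) · (4.8/8.2)^2 · (3.4/8.2)^5 ≈ 0.0882.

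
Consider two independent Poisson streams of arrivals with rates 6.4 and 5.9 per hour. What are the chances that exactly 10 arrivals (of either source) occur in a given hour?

0.0994

Independent Poisson processes superpose: combined rate λ = 6.4 + 5.9 = 12.3 per hour.
So μ = 12.3.
P(N = 10) = e^(−12.3) · 12.3^10/10! ≈ 0.0994.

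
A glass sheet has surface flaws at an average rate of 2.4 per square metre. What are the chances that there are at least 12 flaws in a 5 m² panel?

Over the interval, μ = 2.4 × 5 = 12 (a 5 m² panel = 5 square metres).
P(N ≥ 12) = 1 − P(N ≤ 11) = 1 − Σ_{j=0}^{11} e^(−μ) μ^j/j! ≈ 0.5384.

0.5384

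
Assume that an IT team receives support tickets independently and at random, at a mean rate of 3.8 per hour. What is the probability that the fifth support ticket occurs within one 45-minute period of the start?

0.1602

Over the interval, μ = 3.8 × 0.75 = 2.85 (a 45-minute period = 0.75 hours).
The fifth arrival falls in the interval iff at least 5 events occur there: P(S_5 ≤ t) = P(N ≥ 5) = 1 − P(N ≤ 4) ≈ 0.1602.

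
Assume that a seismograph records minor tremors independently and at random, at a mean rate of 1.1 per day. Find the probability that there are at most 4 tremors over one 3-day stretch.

Over the interval, μ = 1.1 × 3 = 3.3 (a 3-day stretch = 3 days).
P(N ≤ 4) = Σ_{j=0}^{4} e^(−μ) μ^j/j! ≈ 0.7626.

0.7626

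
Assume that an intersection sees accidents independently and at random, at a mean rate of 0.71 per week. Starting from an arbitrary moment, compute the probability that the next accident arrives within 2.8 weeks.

0.8630

Inter-arrival times are exponential with rate λ = 0.71 per week.
P(T ≤ 2.8) = 1 − e^(−λt) = 1 − e^(−0.71 × 2.8) = 1 − e^(−1.988) ≈ 0.8630.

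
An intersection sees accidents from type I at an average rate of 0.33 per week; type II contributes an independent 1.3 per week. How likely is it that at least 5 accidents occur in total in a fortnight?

0.2302

Independent Poisson processes superpose: combined rate λ = 0.33 + 1.3 = 1.63 per week.
Over the interval, μ = 1.63 × 2 = 3.26 (a fortnight = 2 weeks).
P(N ≥ 5) = 1 − P(N ≤ 4) ≈ 0.2302.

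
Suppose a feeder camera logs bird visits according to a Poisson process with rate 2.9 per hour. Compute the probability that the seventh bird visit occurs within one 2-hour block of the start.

0.3616

Over the interval, μ = 2.9 × 2 = 5.8 (a 2-hour block = 2 hours).
The seventh arrival falls in the interval iff at least 7 events occur there: P(S_7 ≤ t) = P(N ≥ 7) = 1 − P(N ≤ 6) ≈ 0.3616.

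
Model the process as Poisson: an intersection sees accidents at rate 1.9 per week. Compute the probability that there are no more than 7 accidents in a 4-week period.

0.5100

Over the interval, μ = 1.9 × 4 = 7.6 (a 4-week period = 4 weeks).
P(N ≤ 7) = Σ_{j=0}^{7} e^(−μ) μ^j/j! ≈ 0.5100.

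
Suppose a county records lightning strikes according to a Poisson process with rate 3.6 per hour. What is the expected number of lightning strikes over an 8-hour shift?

E[N] = λt = 3.6 × 8 = 28.8 (an 8-hour shift = 8 hours).

28.8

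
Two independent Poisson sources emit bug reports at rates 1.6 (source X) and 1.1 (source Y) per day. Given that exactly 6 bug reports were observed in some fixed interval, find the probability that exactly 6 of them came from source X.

Given the total, each event is independently from source X with probability p = λ_X/(λ_X+λ_Y) = 1.6/2.7 ≈ 0.5926.
So K ~ Binomial(6, 1.6/2.7): P(K = 6) = C(6,6) · (1.6/2.7)^6 · (1.1/2.7)^0 ≈ 0.0433.

0.0433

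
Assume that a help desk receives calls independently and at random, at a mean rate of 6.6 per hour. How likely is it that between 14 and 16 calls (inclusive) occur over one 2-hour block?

Over the interval, μ = 6.6 × 2 = 13.2 (a 2-hour block = 2 hours).
P(14 ≤ N ≤ 16) = Σ_{j=14}^{16} e^(−13.2) · 13.2^j/j! ≈ 0.2697.

0.2697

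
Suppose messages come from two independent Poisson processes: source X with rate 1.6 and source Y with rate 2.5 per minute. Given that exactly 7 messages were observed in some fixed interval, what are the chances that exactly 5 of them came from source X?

Given the total, each event is independently from source X with probability p = λ_X/(λ_X+λ_Y) = 1.6/4.1 ≈ 0.3902.
So K ~ Binomial(7, 1.6/4.1): P(K = 5) = C(7,5) · (1.6/4.1)^5 · (2.5/4.1)^2 ≈ 0.0707.

0.0707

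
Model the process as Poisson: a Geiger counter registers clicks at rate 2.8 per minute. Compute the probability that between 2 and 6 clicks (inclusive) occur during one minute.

With mean μ = 2.8 per minute,
P(2 ≤ N ≤ 6) = Σ_{j=2}^{6} e^(−2.8) · 2.8^j/j! ≈ 0.7445.

0.7445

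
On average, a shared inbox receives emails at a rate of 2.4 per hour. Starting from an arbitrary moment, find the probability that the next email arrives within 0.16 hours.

Inter-arrival times are exponential with rate λ = 2.4 per hour.
P(T ≤ 0.16) = 1 − e^(−λt) = 1 − e^(−2.4 × 0.16) = 1 − e^(−0.384) ≈ 0.3189.

0.3189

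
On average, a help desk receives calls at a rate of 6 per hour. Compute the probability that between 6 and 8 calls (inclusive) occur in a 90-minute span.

0.3400

Over the interval, μ = 6 × 1.5 = 9 (a 90-minute span = 1.5 hours).
P(6 ≤ N ≤ 8) = Σ_{j=6}^{8} e^(−9) · 9^j/j! ≈ 0.3400.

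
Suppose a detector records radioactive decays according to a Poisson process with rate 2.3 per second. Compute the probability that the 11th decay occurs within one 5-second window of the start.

0.5983

Over the interval, μ = 2.3 × 5 = 11.5 (a 5-second window = 5 seconds).
The 11th arrival falls in the interval iff at least 11 events occur there: P(S_11 ≤ t) = P(N ≥ 11) = 1 − P(N ≤ 10) ≈ 0.5983.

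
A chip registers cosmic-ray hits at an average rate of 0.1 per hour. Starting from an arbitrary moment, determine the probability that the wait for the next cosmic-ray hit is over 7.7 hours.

0.4630

The wait for the next event is exponential with rate λ = 0.1 per hour.
P(T > 7.7) = e^(−λt) = e^(−0.1 × 7.7) = e^(−0.77) ≈ 0.4630.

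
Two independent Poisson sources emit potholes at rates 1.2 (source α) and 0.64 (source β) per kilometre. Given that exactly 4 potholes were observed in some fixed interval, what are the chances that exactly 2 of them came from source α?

0.3087

Given the total, each event is independently from source α with probability p = λ_α/(λ_α+λ_β) = 1.2/1.84 ≈ 0.6522.
So K ~ Binomial(4, 1.2/1.84): P(K = 2) = C(4,2) · (1.2/1.84)^2 · (0.64/1.84)^2 ≈ 0.3087.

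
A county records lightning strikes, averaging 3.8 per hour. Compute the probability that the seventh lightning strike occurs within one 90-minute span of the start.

Over the interval, μ = 3.8 × 1.5 = 5.7 (a 90-minute span = 1.5 hours).
The seventh arrival falls in the interval iff at least 7 events occur there: P(S_7 ≤ t) = P(N ≥ 7) = 1 − P(N ≤ 6) ≈ 0.3456.

0.3456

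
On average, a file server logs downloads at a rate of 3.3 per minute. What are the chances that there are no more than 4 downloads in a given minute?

0.7626

With mean μ = 3.3 per minute,
P(N ≤ 4) = Σ_{j=0}^{4} e^(−μ) μ^j/j! ≈ 0.7626.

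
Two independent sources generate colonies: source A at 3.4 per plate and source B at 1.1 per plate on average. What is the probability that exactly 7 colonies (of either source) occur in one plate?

Independent Poisson processes superpose: combined rate λ = 3.4 + 1.1 = 4.5 per plate.
So μ = 4.5.
P(N = 7) = e^(−4.5) · 4.5^7/7! ≈ 0.0824.

0.0824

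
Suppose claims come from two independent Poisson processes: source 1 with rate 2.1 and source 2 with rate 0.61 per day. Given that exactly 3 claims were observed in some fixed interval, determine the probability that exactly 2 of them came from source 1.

Given the total, each event is independently from source 1 with probability p = λ_1/(λ_1+λ_2) = 2.1/2.71 ≈ 0.7749.
So K ~ Binomial(3, 2.1/2.71): P(K = 2) = C(3,2) · (2.1/2.71)^2 · (0.61/2.71)^1 ≈ 0.4055.

0.4055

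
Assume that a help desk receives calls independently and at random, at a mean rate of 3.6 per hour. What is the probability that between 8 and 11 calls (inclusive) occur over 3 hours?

Over the interval, μ = 3.6 × 3 = 10.8 (3 hours).
P(8 ≤ N ≤ 11) = Σ_{j=8}^{11} e^(−10.8) · 10.8^j/j! ≈ 0.4465.

0.4465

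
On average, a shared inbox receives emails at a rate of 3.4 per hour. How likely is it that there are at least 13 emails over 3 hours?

0.2278

Over the interval, μ = 3.4 × 3 = 10.2 (3 hours).
P(N ≥ 13) = 1 − P(N ≤ 12) = 1 − Σ_{j=0}^{12} e^(−μ) μ^j/j! ≈ 0.2278.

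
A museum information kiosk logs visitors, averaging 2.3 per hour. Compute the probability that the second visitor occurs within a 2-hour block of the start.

Over the interval, μ = 2.3 × 2 = 4.6 (a 2-hour block = 2 hours).
The second arrival falls in the interval iff at least 2 events occur there: P(S_2 ≤ t) = P(N ≥ 2) = 1 − P(N ≤ 1) ≈ 0.9437.

0.9437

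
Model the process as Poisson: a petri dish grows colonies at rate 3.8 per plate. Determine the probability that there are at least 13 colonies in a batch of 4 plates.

Over the interval, μ = 3.8 × 4 = 15.2 (a batch of 4 plates = 4 plates).
P(N ≥ 13) = 1 − P(N ≤ 12) = 1 − Σ_{j=0}^{12} e^(−μ) μ^j/j! ≈ 0.7486.

0.7486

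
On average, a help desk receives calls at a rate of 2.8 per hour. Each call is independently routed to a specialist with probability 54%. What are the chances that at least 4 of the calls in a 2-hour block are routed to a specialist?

0.3581

Thinning: the calls that are routed to a specialist themselves form a Poisson process with rate 0.54 × 2.8 = 1.512 per hour.
Over the interval, μ = 1.512 × 2 = 3.024 (a 2-hour block = 2 hours).
P(N ≥ 4) = 1 − P(N ≤ 3) ≈ 0.3581.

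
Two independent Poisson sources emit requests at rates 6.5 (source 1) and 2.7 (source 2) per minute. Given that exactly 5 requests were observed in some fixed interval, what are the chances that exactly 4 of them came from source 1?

0.3656

Given the total, each event is independently from source 1 with probability p = λ_1/(λ_1+λ_2) = 6.5/9.2 ≈ 0.7065.
So K ~ Binomial(5, 6.5/9.2): P(K = 4) = C(5,4) · (6.5/9.2)^4 · (2.7/9.2)^1 ≈ 0.3656.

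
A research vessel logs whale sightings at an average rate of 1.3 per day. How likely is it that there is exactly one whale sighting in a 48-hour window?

Over the interval, μ = 1.3 × 2 = 2.6 (a 48-hour window = 2 days).
P(N = 1) = e^(−μ) μ^1/1! = e^(−2.6) · 2.6^1/1 ≈ 0.1931.

0.1931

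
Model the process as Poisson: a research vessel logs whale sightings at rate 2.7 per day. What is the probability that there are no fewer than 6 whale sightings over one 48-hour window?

Over the interval, μ = 2.7 × 2 = 5.4 (a 48-hour window = 2 days).
P(N ≥ 6) = 1 − P(N ≤ 5) = 1 − Σ_{j=0}^{5} e^(−μ) μ^j/j! ≈ 0.4539.

0.4539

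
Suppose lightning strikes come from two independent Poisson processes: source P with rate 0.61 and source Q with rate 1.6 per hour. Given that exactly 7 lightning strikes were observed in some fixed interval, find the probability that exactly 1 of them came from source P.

0.2782

Given the total, each event is independently from source P with probability p = λ_P/(λ_P+λ_Q) = 0.61/2.21 ≈ 0.2760.
So K ~ Binomial(7, 0.61/2.21): P(K = 1) = C(7,1) · (0.61/2.21)^1 · (1.6/2.21)^6 ≈ 0.2782.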